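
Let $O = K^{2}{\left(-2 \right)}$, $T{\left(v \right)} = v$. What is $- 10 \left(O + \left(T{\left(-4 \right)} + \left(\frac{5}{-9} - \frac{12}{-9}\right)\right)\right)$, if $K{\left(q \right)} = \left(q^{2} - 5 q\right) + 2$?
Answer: $- \frac{22750}{9} \approx -2527.8$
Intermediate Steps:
$K{\left(q \right)} = 2 + q^{2} - 5 q$
$O = 256$ ($O = \left(2 + \left(-2\right)^{2} - -10\right)^{2} = \left(2 + 4 + 10\right)^{2} = 16^{2} = 256$)
$- 10 \left(O + \left(T{\left(-4 \right)} + \left(\frac{5}{-9} - \frac{12}{-9}\right)\right)\right) = - 10 \left(256 + \left(-4 + \left(\frac{5}{-9} - \frac{12}{-9}\right)\right)\right) = - 10 \left(256 + \left(-4 + \left(5 \left(- \frac{1}{9}\right) - - \frac{4}{3}\right)\right)\right) = - 10 \left(256 + \left(-4 + \left(- \frac{5}{9} + \frac{4}{3}\right)\right)\right) = - 10 \left(256 + \left(-4 + \frac{7}{9}\right)\right) = - 10 \left(256 - \frac{29}{9}\right) = \left(-10\right) \frac{2275}{9} = - \frac{22750}{9}$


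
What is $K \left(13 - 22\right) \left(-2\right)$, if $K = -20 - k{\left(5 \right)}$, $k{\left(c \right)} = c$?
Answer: $-450$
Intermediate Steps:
$K = -25$ ($K = -20 - 5 = -25$)
$K \left(13 - 22\right) \left(-2\right) = - 25 \left(13 - 22\right) \left(-2\right) = \left(-25\right) \left(-9\right) \left(-2\right) = 225 \left(-2\right) = -450$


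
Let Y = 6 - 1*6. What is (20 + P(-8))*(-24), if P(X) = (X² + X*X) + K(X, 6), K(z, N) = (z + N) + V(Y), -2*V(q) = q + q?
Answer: -3504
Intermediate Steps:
Y = 0 (Y = 6 - 6 = 0)
V(q) = -q (V(q) = -(q + q)/2 = -q)
K(z, N) = N + z (K(z, N) = (z + N) - 1*0 = (N + z) + 0 = N + z)
P(X) = 6 + X + 2*X² (P(X) = (X² + X*X) + (6 + X) = (X² + X²) + (6 + X) = 2*X² + (6 + X) = 6 + X + 2*X²)
(20 + P(-8))*(-24) = (20 + (6 - 8 + 2*(-8)²))*(-24) = (20 + (6 - 8 + 2*64))*(-24) = (20 + (6 - 8 + 128))*(-24) = (20 + 126)*(-24) = 146*(-24) = -3504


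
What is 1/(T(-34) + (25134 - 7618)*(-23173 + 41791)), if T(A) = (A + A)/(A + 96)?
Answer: 31/10109499494 ≈ 3.0664e-9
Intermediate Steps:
T(A) = 2*A/(96 + A) (T(A) = (2*A)/(96 + A) = 2*A/(96 + A))
1/(T(-34) + (25134 - 7618)*(-23173 + 41791)) = 1/(2*(-34)/(96 - 34) + (25134 - 7618)*(-23173 + 41791)) = 1/(2*(-34)/62 + 17516*18618) = 1/(2*(-34)*(1/62) + 326112888) = 1/(-34/31 + 326112888) = 1/(10109499494/31) = 31/10109499494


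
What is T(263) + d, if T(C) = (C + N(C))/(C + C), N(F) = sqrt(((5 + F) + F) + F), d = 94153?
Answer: 188307/2 + sqrt(794)/526 ≈ 94154.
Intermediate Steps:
N(F) = sqrt(5 + 3*F) (N(F) = sqrt((5 + 2*F) + F) = sqrt(5 + 3*F))
T(C) = (C + sqrt(5 + 3*C))/(2*C) (T(C) = (C + sqrt(5 + 3*C))/(C + C) = (C + sqrt(5 + 3*C))/((2*C)) = (C + sqrt(5 + 3*C))*(1/(2*C)) = (C + sqrt(5 + 3*C))/(2*C))
T(263) + d = (1/2)*(263 + sqrt(5 + 3*263))/263 + 94153 = (1/2)*(1/263)*(263 + sqrt(5 + 789)) + 94153 = (1/2)*(1/263)*(263 + sqrt(794)) + 94153 = (1/2 + sqrt(794)/526) + 94153 = 188307/2 + sqrt(794)/526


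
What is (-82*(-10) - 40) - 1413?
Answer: -633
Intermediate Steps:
(-82*(-10) - 40) - 1413 = (820 - 40) - 1413 = 780 - 1413 = -633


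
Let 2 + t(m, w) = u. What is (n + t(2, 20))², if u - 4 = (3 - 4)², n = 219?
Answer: 49284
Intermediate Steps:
u = 5 (u = 4 + (3 - 4)² = 4 + (-1)² = 4 + 1 = 5)
t(m, w) = 3 (t(m, w) = -2 + 5 = 3)
(n + t(2, 20))² = (219 + 3)² = 222² = 49284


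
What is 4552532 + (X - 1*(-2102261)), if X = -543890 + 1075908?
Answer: 7186811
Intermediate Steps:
X = 532018
4552532 + (X - 1*(-2102261)) = 4552532 + (532018 - 1*(-2102261)) = 4552532 + (532018 + 2102261) = 4552532 + 2634279 = 7186811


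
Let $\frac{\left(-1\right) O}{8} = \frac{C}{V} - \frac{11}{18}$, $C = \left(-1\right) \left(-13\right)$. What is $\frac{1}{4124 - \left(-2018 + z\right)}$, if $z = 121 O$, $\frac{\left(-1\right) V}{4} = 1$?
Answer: $\frac{9}{21640} \approx 0.0004159$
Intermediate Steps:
$V = -4$ ($V = \left(-4\right) 1 = -4$)
$C = 13$
$O = \frac{278}{9}$ ($O = - 8 \left(\frac{13}{-4} - \frac{11}{18}\right) = - 8 \left(13 \left(- \frac{1}{4}\right) - \frac{11}{18}\right) = - 8 \left(- \frac{13}{4} - \frac{11}{18}\right) = \left(-8\right) \left(- \frac{139}{36}\right) = \frac{278}{9} \approx 30.889$)
$z = \frac{33638}{9}$ ($z = 121 \cdot \frac{278}{9} = \frac{33638}{9} \approx 3737.6$)
$\frac{1}{4124 - \left(-2018 + z\right)} = \frac{1}{4124 + \left(2018 - \frac{33638}{9}\right)} = \frac{1}{4124 - \frac{15476}{9}} = \frac{1}{\frac{21640}{9}} = \frac{9}{21640}$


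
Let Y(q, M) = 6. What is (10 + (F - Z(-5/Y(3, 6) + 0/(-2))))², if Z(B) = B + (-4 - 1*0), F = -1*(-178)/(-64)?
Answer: 1338649/9216 ≈ 145.25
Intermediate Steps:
F = -89/32 (F = 178*(-1/64) = -89/32 ≈ -2.7813)
Z(B) = -4 + B (Z(B) = B + (-4 + 0) = B - 4 = -4 + B)
(10 + (F - Z(-5/Y(3, 6) + 0/(-2))))² = (10 + (-89/32 - (-4 + (-5/6 + 0/(-2)))))² = (10 + (-89/32 - (-4 + (-5*⅙ + 0*(-½)))))² = (10 + (-89/32 - (-4 + (-⅚ + 0))))² = (10 + (-89/32 - (-4 - ⅚)))² = (10 + (-89/32 - 1*(-29/6)))² = (10 + (-89/32 + 29/6))² = (10 + 197/96)² = (1157/96)² = 1338649/9216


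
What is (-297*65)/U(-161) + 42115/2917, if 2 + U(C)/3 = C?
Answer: 25635640/475471 ≈ 53.916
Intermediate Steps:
U(C) = -6 + 3*C
(-297*65)/U(-161) + 42115/2917 = (-297*65)/(-6 + 3*(-161)) + 42115/2917 = -19305/(-6 - 483) + 42115*(1/2917) = -19305/(-489) + 42115/2917 = -19305*(-1/489) + 42115/2917 = 6435/163 + 42115/2917 = 25635640/475471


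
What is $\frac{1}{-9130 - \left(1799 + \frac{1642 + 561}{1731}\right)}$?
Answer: $- \frac{1731}{18920302} \approx -9.1489 \cdot 10^{-5}$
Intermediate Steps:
$\frac{1}{-9130 - \left(1799 + \frac{1642 + 561}{1731}\right)} = \frac{1}{-9130 - \left(1799 + 2203 \cdot \frac{1}{1731}\right)} = \frac{1}{-9130 - \frac{3116272}{1731}} = \frac{1}{- \frac{18920302}{1731}} = - \frac{1731}{18920302}$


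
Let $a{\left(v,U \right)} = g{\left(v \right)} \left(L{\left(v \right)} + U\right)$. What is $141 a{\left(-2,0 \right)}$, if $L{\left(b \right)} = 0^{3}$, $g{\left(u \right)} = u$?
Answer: $0$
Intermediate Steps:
$L{\left(b \right)} = 0$
$a{\left(v,U \right)} = U v$ ($a{\left(v,U \right)} = v \left(0 + U\right) = v U = U v$)
$141 a{\left(-2,0 \right)} = 141 \cdot 0 \left(-2\right) = 141 \cdot 0 = 0$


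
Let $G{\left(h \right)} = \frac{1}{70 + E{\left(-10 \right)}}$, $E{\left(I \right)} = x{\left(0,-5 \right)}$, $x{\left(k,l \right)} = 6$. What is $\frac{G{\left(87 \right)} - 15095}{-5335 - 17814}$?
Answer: $\frac{1147219}{1759324} \approx 0.65208$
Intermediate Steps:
$E{\left(I \right)} = 6$
$G{\left(h \right)} = \frac{1}{76}$ ($G{\left(h \right)} = \frac{1}{70 + 6} = \frac{1}{76}$)
$\frac{G{\left(87 \right)} - 15095}{-5335 - 17814} = \frac{\frac{1}{76} - 15095}{-5335 - 17814} = - \frac{1147219}{76 \left(-23149\right)} = \left(- \frac{1147219}{76}\right) \left(- \frac{1}{23149}\right) = \frac{1147219}{1759324}$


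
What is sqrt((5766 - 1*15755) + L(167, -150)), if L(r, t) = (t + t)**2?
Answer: sqrt(80011) ≈ 282.86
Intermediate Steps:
L(r, t) = 4*t**2 (L(r, t) = (2*t)**2 = 4*t**2)
sqrt((5766 - 1*15755) + L(167, -150)) = sqrt((5766 - 1*15755) + 4*(-150)**2) = sqrt((5766 - 15755) + 4*22500) = sqrt(-9989 + 90000) = sqrt(80011)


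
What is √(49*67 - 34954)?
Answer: 9*I*√391 ≈ 177.96*I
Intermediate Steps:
√(49*67 - 34954) = √(3283 - 34954) = √(-31671) = 9*I*√391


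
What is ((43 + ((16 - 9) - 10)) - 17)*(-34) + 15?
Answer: -767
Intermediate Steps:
((43 + ((16 - 9) - 10)) - 17)*(-34) + 15 = ((43 + (7 - 10)) - 17)*(-34) + 15 = ((43 - 3) - 17)*(-34) + 15 = (40 - 17)*(-34) + 15 = 23*(-34) + 15 = -782 + 15 = -767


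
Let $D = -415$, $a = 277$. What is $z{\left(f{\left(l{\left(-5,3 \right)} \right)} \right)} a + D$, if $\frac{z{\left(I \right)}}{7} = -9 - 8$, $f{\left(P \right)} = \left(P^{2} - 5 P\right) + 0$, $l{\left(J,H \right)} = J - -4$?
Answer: $-33378$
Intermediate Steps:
$l{\left(J,H \right)} = 4 + J$ ($l{\left(J,H \right)} = J + 4 = 4 + J$)
$f{\left(P \right)} = P^{2} - 5 P$
$z{\left(I \right)} = -119$ ($z{\left(I \right)} = 7 \left(-9 - 8\right) = 7 \left(-17\right) = -119$)
$z{\left(f{\left(l{\left(-5,3 \right)} \right)} \right)} a + D = \left(-119\right) 277 - 415 = -32963 - 415 = -33378$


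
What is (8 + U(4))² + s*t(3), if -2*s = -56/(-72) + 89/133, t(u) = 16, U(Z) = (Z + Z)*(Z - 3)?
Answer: 292576/1197 ≈ 244.42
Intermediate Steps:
U(Z) = 2*Z*(-3 + Z) (U(Z) = (2*Z)*(-3 + Z) = 2*Z*(-3 + Z))
s = -866/1197 (s = -(-56/(-72) + 89/133)/2 = -(-56*(-1/72) + 89*(1/133))/2 = -(7/9 + 89/133)/2 = -½*1732/1197 = -866/1197 ≈ -0.72348)
(8 + U(4))² + s*t(3) = (8 + 2*4*(-3 + 4))² - 866/1197*16 = (8 + 2*4*1)² - 13856/1197 = (8 + 8)² - 13856/1197 = 16² - 13856/1197 = 256 - 13856/1197 = 292576/1197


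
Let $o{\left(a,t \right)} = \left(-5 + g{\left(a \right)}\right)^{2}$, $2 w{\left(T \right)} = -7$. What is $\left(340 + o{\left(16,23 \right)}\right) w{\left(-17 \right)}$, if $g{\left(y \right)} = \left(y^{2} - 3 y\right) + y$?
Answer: $- \frac{338107}{2} \approx -1.6905 \cdot 10^{5}$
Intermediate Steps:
$g{\left(y \right)} = y^{2} - 2 y$
$w{\left(T \right)} = - \frac{7}{2}$ ($w{\left(T \right)} = \frac{1}{2} \left(-7\right) = - \frac{7}{2}$)
$o{\left(a,t \right)} = \left(-5 + a \left(-2 + a\right)\right)^{2}$
$\left(340 + o{\left(16,23 \right)}\right) w{\left(-17 \right)} = \left(340 + \left(-5 + 16 \left(-2 + 16\right)\right)^{2}\right) \left(- \frac{7}{2}\right) = \left(340 + \left(-5 + 16 \cdot 14\right)^{2}\right) \left(- \frac{7}{2}\right) = \left(340 + \left(-5 + 224\right)^{2}\right) \left(- \frac{7}{2}\right) = \left(340 + 219^{2}\right) \left(- \frac{7}{2}\right) = \left(340 + 47961\right) \left(- \frac{7}{2}\right) = 48301 \left(- \frac{7}{2}\right) = - \frac{338107}{2}$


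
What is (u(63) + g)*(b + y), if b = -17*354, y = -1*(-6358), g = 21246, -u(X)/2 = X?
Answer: 7180800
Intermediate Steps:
u(X) = -2*X
y = 6358
b = -6018
(u(63) + g)*(b + y) = (-2*63 + 21246)*(-6018 + 6358) = (-126 + 21246)*340 = 21120*340 = 7180800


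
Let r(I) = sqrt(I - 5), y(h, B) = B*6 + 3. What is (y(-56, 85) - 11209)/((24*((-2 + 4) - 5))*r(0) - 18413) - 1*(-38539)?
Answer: 13067403287019/339064489 - 770112*I*sqrt(5)/339064489 ≈ 38540.0 - 0.0050787*I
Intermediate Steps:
y(h, B) = 3 + 6*B (y(h, B) = 6*B + 3 = 3 + 6*B)
r(I) = sqrt(-5 + I)
(y(-56, 85) - 11209)/((24*((-2 + 4) - 5))*r(0) - 18413) - 1*(-38539) = ((3 + 6*85) - 11209)/((24*((-2 + 4) - 5))*sqrt(-5 + 0) - 18413) - 1*(-38539) = ((3 + 510) - 11209)/((24*(2 - 5))*sqrt(-5) - 18413) + 38539 = (513 - 11209)/((24*(-3))*(I*sqrt(5)) - 18413) + 38539 = -10696/(-72*I*sqrt(5) - 18413) + 38539 = -10696/(-18413 - 72*I*sqrt(5)) + 38539 = 38539 - 10696/(-18413 - 72*I*sqrt(5))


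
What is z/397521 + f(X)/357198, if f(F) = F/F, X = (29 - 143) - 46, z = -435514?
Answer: -51854777417/47331235386 ≈ -1.0956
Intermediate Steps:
X = -160 (X = -114 - 46 = -160)
f(F) = 1
z/397521 + f(X)/357198 = -435514/397521 + 1/357198 = -51854777417/47331235386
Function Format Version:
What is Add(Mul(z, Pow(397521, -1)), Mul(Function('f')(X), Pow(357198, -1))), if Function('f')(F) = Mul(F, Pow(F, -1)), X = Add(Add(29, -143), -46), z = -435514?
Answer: Rational(-51854777417, 47331235386) ≈ -1.0956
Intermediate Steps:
X = -160 (X = Add(-114, -46) = -160)
Function('f')(F) = 1
Add(Mul(z, Pow(397521, -1)), Mul(Function('f')(X), Pow(357198, -1))) = Add(Mul(-435514, Pow(397521, -1)), Mul(1, Pow(357198, -1))) = Add(Mul(-435514, Rational(1, 397521)), Mul(1, Rational(1, 357198))) = Add(Rational(-435514, 397521), Rational(1, 357198)) = Rational(-51854777417, 47331235386)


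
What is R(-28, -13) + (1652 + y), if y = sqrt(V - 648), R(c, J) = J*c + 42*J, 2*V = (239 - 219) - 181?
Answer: 1470 + I*sqrt(2914)/2 ≈ 1470.0 + 26.991*I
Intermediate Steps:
V = -161/2 (V = ((239 - 219) - 181)/2 = (20 - 181)/2 = (1/2)*(-161) = -161/2 ≈ -80.500)
R(c, J) = 42*J + J*c
y = I*sqrt(2914)/2 (y = sqrt(-161/2 - 648) = sqrt(-1457/2) = I*sqrt(2914)/2 ≈ 26.991*I)
R(-28, -13) + (1652 + y) = -13*(42 - 28) + (1652 + I*sqrt(2914)/2) = -13*14 + (1652 + I*sqrt(2914)/2) = -182 + (1652 + I*sqrt(2914)/2) = 1470 + I*sqrt(2914)/2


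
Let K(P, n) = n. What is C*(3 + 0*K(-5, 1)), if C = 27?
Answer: 81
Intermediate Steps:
C*(3 + 0*K(-5, 1)) = 27*(3 + 0*1) = 27*(3 + 0) = 27*3 = 81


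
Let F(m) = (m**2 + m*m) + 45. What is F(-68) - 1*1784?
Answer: 7509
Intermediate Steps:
F(m) = 45 + 2*m**2 (F(m) = (m**2 + m**2) + 45 = 2*m**2 + 45 = 45 + 2*m**2)
F(-68) - 1*1784 = (45 + 2*(-68)**2) - 1*1784 = (45 + 2*4624) - 1784 = (45 + 9248) - 1784 = 9293 - 1784 = 7509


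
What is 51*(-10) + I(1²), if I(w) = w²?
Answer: -509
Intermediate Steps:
51*(-10) + I(1²) = 51*(-10) + (1²)² = -510 + 1² = -510 + 1 = -509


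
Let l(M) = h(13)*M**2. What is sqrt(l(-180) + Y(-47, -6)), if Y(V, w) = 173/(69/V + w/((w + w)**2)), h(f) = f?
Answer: 2*sqrt(305308925142)/1703 ≈ 648.91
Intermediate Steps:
Y(V, w) = 173/(69/V + 1/(4*w)) (Y(V, w) = 173/(69/V + w/((2*w)**2)) = 173/(69/V + w/((4*w**2))) = 173/(69/V + w*(1/(4*w**2))) = 173/(69/V + 1/(4*w)))
l(M) = 13*M**2
sqrt(l(-180) + Y(-47, -6)) = sqrt(13*(-180)**2 + 692*(-47)*(-6)/(-47 + 276*(-6))) = sqrt(13*32400 + 692*(-47)*(-6)/(-47 - 1656)) = sqrt(421200 + 692*(-47)*(-6)/(-1703)) = sqrt(421200 + 692*(-47)*(-6)*(-1/1703)) = sqrt(421200 - 195144/1703) = sqrt(717108456/1703) = 2*sqrt(305308925142)/1703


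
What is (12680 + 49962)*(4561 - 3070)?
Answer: 93399222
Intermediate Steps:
(12680 + 49962)*(4561 - 3070) = 62642*1491 = 93399222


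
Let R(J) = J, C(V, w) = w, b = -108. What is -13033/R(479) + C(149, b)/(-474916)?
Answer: -1547382124/56871191 ≈ -27.209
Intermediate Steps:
-13033/R(479) + C(149, b)/(-474916) = -13033/479 - 108/(-474916) = -13033*1/479 - 108*(-1/474916) = -13033/479 + 27/118729 = -1547382124/56871191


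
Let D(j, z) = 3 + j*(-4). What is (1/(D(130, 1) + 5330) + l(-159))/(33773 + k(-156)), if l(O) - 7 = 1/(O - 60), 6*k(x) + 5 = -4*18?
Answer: 14747470/71169604789 ≈ 0.00020722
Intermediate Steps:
D(j, z) = 3 - 4*j
k(x) = -77/6 (k(x) = -⅚ + (-4*18)/6 = -⅚ + (⅙)*(-72) = -⅚ - 12 = -77/6)
l(O) = 7 + 1/(-60 + O) (l(O) = 7 + 1/(O - 60) = 7 + 1/(-60 + O))
(1/(D(130, 1) + 5330) + l(-159))/(33773 + k(-156)) = (1/((3 - 4*130) + 5330) + (-419 + 7*(-159))/(-60 - 159))/(33773 - 77/6) = (1/((3 - 520) + 5330) + (-419 - 1113)/(-219))/(202561/6) = (1/(-517 + 5330) - 1/219*(-1532))*(6/202561) = (1/4813 + 1532/219)*(6/202561) = (7373735/1054047)*(6/202561) = 14747470/71169604789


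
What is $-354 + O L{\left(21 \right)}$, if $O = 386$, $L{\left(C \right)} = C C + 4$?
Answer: $171416$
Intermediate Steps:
$L{\left(C \right)} = 4 + C^{2}$ ($L{\left(C \right)} = C^{2} + 4 = 4 + C^{2}$)
$-354 + O L{\left(21 \right)} = -354 + 386 \left(4 + 21^{2}\right) = -354 + 386 \left(4 + 441\right) = -354 + 386 \cdot 445 = -354 + 171770 = 171416$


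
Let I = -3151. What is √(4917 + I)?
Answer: √1766 ≈ 42.024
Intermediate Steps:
√(4917 + I) = √(4917 - 3151) = √1766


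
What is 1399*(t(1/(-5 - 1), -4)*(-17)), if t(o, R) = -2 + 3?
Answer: -23783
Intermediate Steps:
t(o, R) = 1
1399*(t(1/(-5 - 1), -4)*(-17)) = 1399*(1*(-17)) = 1399*(-17) = -23783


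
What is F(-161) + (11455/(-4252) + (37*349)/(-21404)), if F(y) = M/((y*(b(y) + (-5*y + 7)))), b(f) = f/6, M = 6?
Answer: -14225750086944/4314268755223 ≈ -3.2974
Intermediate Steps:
b(f) = f/6 (b(f) = f*(1/6) = f/6)
F(y) = 6/(y*(7 - 29*y/6)) (F(y) = 6/((y*(y/6 + (-5*y + 7)))) = 6/((y*(y/6 + (7 - 5*y)))) = 6/((y*(7 - 29*y/6))) = 6*(1/(y*(7 - 29*y/6))) = 6/(y*(7 - 29*y/6)))
F(-161) + (11455/(-4252) + (37*349)/(-21404)) = 36/(-161*(42 - 29*(-161))) + (11455/(-4252) + (37*349)/(-21404)) = 36*(-1/161)/(42 + 4669) + (11455*(-1/4252) + 12913*(-1/21404)) = 36*(-1/161)/4711 + (-11455/4252 - 12913/21404) = 36*(-1/161)*(1/4711) - 18755556/5688113 = -36/758471 - 18755556/5688113 = -14225750086944/4314268755223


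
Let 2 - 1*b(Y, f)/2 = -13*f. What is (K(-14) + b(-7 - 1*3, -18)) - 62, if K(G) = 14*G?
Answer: -722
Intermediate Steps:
b(Y, f) = 4 + 26*f (b(Y, f) = 4 - (-26)*f = 4 + 26*f)
(K(-14) + b(-7 - 1*3, -18)) - 62 = (14*(-14) + (4 + 26*(-18))) - 62 = (-196 + (4 - 468)) - 62 = (-196 - 464) - 62 = -660 - 62 = -722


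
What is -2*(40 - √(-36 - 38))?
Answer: -80 + 2*I*√74 ≈ -80.0 + 17.205*I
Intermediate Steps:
-2*(40 - √(-36 - 38)) = -2*(40 - √(-74)) = -2*(40 - I*√74) = -80 + 2*I*√74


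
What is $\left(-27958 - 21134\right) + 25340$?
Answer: $-23752$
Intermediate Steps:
$\left(-27958 - 21134\right) + 25340 = -49092 + 25340 = -23752$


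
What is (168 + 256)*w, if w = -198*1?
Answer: -83952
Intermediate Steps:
w = -198
(168 + 256)*w = (168 + 256)*(-198) = 424*(-198) = -83952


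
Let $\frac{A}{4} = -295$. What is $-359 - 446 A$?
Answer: $525921$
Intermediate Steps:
$A = -1180$ ($A = 4 \left(-295\right) = -1180$)
$-359 - 446 A = -359 - -526280 = -359 + 526280 = 525921$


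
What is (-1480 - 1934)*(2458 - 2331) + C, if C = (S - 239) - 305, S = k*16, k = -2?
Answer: -434154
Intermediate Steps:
S = -32 (S = -2*16 = -32)
C = -576 (C = (-32 - 239) - 305 = -271 - 305 = -576)
(-1480 - 1934)*(2458 - 2331) + C = (-1480 - 1934)*(2458 - 2331) - 576 = -3414*127 - 576 = -433578 - 576 = -434154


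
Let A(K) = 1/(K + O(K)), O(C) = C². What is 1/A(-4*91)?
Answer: 132132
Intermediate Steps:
A(K) = 1/(K + K²)
1/A(-4*91) = 1/(1/(((-4*91))*(1 - 4*91))) = 1/(1/((-364)*(1 - 364))) = 1/(-1/364/(-363)) = 1/(-1/364*(-1/363)) = 1/(1/132132) = 132132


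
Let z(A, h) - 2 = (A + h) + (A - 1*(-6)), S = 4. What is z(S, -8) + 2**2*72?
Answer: 296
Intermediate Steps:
z(A, h) = 8 + h + 2*A (z(A, h) = 2 + ((A + h) + (A - 1*(-6))) = 2 + ((A + h) + (A + 6)) = 2 + ((A + h) + (6 + A)) = 2 + (6 + h + 2*A) = 8 + h + 2*A)
z(S, -8) + 2**2*72 = (8 - 8 + 2*4) + 2**2*72 = (8 - 8 + 8) + 4*72 = 8 + 288 = 296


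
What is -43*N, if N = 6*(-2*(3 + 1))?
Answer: 2064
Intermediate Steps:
N = -48 (N = 6*(-2*4) = 6*(-8) = -48)
-43*N = -43*(-48) = 2064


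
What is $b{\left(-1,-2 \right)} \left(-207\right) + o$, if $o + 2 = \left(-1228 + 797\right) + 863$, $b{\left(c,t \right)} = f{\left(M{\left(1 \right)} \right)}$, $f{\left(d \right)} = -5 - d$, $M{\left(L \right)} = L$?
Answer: $1672$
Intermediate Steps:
$b{\left(c,t \right)} = -6$ ($b{\left(c,t \right)} = -5 - 1 = -6$)
$o = 430$ ($o = -2 + \left(\left(-1228 + 797\right) + 863\right) = -2 + \left(-431 + 863\right) = -2 + 432 = 430$)
$b{\left(-1,-2 \right)} \left(-207\right) + o = \left(-6\right) \left(-207\right) + 430 = 1242 + 430 = 1672$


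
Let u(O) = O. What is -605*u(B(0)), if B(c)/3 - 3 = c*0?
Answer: -5445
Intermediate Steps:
B(c) = 9 (B(c) = 9 + 3*(c*0) = 9 + 3*0 = 9 + 0 = 9)
-605*u(B(0)) = -605*9 = -5445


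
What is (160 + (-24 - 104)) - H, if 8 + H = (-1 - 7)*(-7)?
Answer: -16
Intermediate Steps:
H = 48 (H = -8 + (-1 - 7)*(-7) = -8 - 8*(-7) = -8 + 56 = 48)
(160 + (-24 - 104)) - H = (160 + (-24 - 104)) - 1*48 = (160 - 128) - 48 = 32 - 48 = -16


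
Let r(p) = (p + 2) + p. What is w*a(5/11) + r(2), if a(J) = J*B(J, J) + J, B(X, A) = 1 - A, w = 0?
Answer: 6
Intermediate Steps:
r(p) = 2 + 2*p (r(p) = (2 + p) + p = 2 + 2*p)
a(J) = J + J*(1 - J) (a(J) = J*(1 - J) + J = J + J*(1 - J))
w*a(5/11) + r(2) = 0*((5/11)*(2 - 5/11)) + (2 + 2*2) = 0*((5*(1/11))*(2 - 5/11)) + (2 + 4) = 0*(5*(2 - 1*5/11)/11) + 6 = 0*(5*(2 - 5/11)/11) + 6 = 0*((5/11)*(17/11)) + 6 = 0*(85/121) + 6 = 0 + 6 = 6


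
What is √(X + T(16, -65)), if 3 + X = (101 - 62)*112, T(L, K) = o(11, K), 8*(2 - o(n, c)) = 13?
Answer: √69846/4 ≈ 66.071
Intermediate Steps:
o(n, c) = 3/8 (o(n, c) = 2 - ⅛*13 = 2 - 13/8 = 3/8)
T(L, K) = 3/8
X = 4365 (X = -3 + (101 - 62)*112 = -3 + 39*112 = -3 + 4368 = 4365)
√(X + T(16, -65)) = √(4365 + 3/8) = √(34923/8) = √69846/4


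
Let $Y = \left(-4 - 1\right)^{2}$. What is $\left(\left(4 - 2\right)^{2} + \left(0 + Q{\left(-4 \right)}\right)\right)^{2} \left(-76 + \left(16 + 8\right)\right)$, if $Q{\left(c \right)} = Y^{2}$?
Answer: $-20573332$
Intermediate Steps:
$Y = 25$ ($Y = \left(-5\right)^{2} = 25$)
$Q{\left(c \right)} = 625$ ($Q{\left(c \right)} = 25^{2} = 625$)
$\left(\left(4 - 2\right)^{2} + \left(0 + Q{\left(-4 \right)}\right)\right)^{2} \left(-76 + \left(16 + 8\right)\right) = \left(\left(4 - 2\right)^{2} + \left(0 + 625\right)\right)^{2} \left(-76 + \left(16 + 8\right)\right) = \left(2^{2} + 625\right)^{2} \left(-76 + 24\right) = \left(4 + 625\right)^{2} \left(-52\right) = 629^{2} \left(-52\right) = 395641 \left(-52\right) = -20573332$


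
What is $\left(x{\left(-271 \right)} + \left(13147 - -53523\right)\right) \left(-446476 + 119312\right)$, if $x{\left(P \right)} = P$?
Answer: $-21723362436$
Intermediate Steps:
$\left(x{\left(-271 \right)} + \left(13147 - -53523\right)\right) \left(-446476 + 119312\right) = \left(-271 + \left(13147 - -53523\right)\right) \left(-446476 + 119312\right) = \left(-271 + \left(13147 + 53523\right)\right) \left(-327164\right) = \left(-271 + 66670\right) \left(-327164\right) = 66399 \left(-327164\right) = -21723362436$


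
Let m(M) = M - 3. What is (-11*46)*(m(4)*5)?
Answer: -2530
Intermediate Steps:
m(M) = -3 + M
(-11*46)*(m(4)*5) = (-11*46)*((-3 + 4)*5) = -506*5 = -2530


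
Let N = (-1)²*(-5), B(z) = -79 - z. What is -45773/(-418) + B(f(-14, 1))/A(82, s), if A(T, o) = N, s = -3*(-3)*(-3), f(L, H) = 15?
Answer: 268157/2090 ≈ 128.30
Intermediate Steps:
N = -5 (N = 1*(-5) = -5)
s = -27 (s = 9*(-3) = -27)
A(T, o) = -5
-45773/(-418) + B(f(-14, 1))/A(82, s) = -45773/(-418) + (-79 - 1*15)/(-5) = -45773*(-1/418) + (-79 - 15)*(-⅕) = 45773/418 - 94*(-⅕) = 45773/418 + 94/5 = 268157/2090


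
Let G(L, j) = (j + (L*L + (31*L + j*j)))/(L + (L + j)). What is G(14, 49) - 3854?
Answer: -3814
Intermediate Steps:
G(L, j) = (j + L**2 + j**2 + 31*L)/(j + 2*L) (G(L, j) = (j + (L**2 + (31*L + j**2)))/(j + 2*L) = (j + (L**2 + (j**2 + 31*L)))/(j + 2*L) = (j + (L**2 + j**2 + 31*L))/(j + 2*L) = (j + L**2 + j**2 + 31*L)/(j + 2*L))
G(14, 49) - 3854 = (49 + 14**2 + 49**2 + 31*14)/(49 + 2*14) - 3854 = (49 + 196 + 2401 + 434)/(49 + 28) - 3854 = 3080/77 - 3854 = (1/77)*3080 - 3854 = 40 - 3854 = -3814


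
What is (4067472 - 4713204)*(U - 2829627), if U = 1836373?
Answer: 641375891928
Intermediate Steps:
(4067472 - 4713204)*(U - 2829627) = (4067472 - 4713204)*(1836373 - 2829627) = -645732*(-993254) = 641375891928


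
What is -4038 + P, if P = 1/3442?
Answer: -13898795/3442 ≈ -4038.0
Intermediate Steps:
P = 1/3442 ≈ 0.00029053
-4038 + P = -4038 + 1/3442 = -13898795/3442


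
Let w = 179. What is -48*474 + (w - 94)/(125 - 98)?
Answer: -614219/27 ≈ -22749.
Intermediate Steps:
-48*474 + (w - 94)/(125 - 98) = -48*474 + (179 - 94)/(125 - 98) = -22752 + 85/27 = -614219/27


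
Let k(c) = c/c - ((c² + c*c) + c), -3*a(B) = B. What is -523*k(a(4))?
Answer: 5753/9 ≈ 639.22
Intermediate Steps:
a(B) = -B/3
k(c) = 1 - c - 2*c² (k(c) = 1 - ((c² + c²) + c) = 1 - (2*c² + c) = 1 - (c + 2*c²) = 1 + (-c - 2*c²) = 1 - c - 2*c²)
-523*k(a(4)) = -523*(1 - (-1)*4/3 - 2*(-⅓*4)²) = -523*(1 - 1*(-4/3) - 2*(-4/3)²) = -523*(1 + 4/3 - 2*16/9) = -523*(1 + 4/3 - 32/9) = -523*(-11/9) = 5753/9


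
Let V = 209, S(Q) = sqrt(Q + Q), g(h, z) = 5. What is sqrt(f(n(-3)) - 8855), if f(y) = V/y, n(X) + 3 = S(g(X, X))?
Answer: sqrt(26774 - 8855*sqrt(10))/sqrt(-3 + sqrt(10)) ≈ 86.989*I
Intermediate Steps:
S(Q) = sqrt(2)*sqrt(Q) (S(Q) = sqrt(2*Q) = sqrt(2)*sqrt(Q))
n(X) = -3 + sqrt(10) (n(X) = -3 + sqrt(2)*sqrt(5) = -3 + sqrt(10))
f(y) = 209/y
sqrt(f(n(-3)) - 8855) = sqrt(209/(-3 + sqrt(10)) - 8855) = sqrt(-8855 + 209/(-3 + sqrt(10)))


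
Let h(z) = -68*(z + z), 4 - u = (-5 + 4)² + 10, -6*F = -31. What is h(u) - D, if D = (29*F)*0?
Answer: 952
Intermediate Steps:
F = 31/6 (F = -⅙*(-31) = 31/6 ≈ 5.1667)
D = 0 (D = (29*(31/6))*0 = (899/6)*0 = 0)
u = -7 (u = 4 - ((-5 + 4)² + 10) = 4 - ((-1)² + 10) = 4 - (1 + 10) = 4 - 1*11 = 4 - 11 = -7)
h(z) = -136*z
h(u) - D = -136*(-7) - 1*0 = 952 + 0 = 952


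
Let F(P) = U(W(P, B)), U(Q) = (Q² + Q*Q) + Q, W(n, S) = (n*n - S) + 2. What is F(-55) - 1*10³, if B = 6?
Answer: 18254903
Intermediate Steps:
W(n, S) = 2 + n² - S (W(n, S) = (n² - S) + 2 = 2 + n² - S)
U(Q) = Q + 2*Q² (U(Q) = (Q² + Q²) + Q = 2*Q² + Q = Q + 2*Q²)
F(P) = (-7 + 2*P²)*(-4 + P²) (F(P) = (2 + P² - 1*6)*(1 + 2*(2 + P² - 1*6)) = (2 + P² - 6)*(1 + 2*(2 + P² - 6)) = (-4 + P²)*(1 + 2*(-4 + P²)) = (-4 + P²)*(1 + (-8 + 2*P²)) = (-4 + P²)*(-7 + 2*P²) = (-7 + 2*P²)*(-4 + P²))
F(-55) - 1*10³ = (-7 + 2*(-55)²)*(-4 + (-55)²) - 1*10³ = (-7 + 2*3025)*(-4 + 3025) - 1*1000 = (-7 + 6050)*3021 - 1000 = 6043*3021 - 1000 = 18255903 - 1000 = 18254903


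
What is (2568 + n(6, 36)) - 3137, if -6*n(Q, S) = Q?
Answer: -570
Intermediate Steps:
n(Q, S) = -Q/6
(2568 + n(6, 36)) - 3137 = (2568 - ⅙*6) - 3137 = (2568 - 1) - 3137 = 2567 - 3137 = -570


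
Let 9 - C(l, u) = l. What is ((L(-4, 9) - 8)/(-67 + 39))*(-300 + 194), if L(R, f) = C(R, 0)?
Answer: 265/14 ≈ 18.929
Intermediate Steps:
C(l, u) = 9 - l
L(R, f) = 9 - R
((L(-4, 9) - 8)/(-67 + 39))*(-300 + 194) = (((9 - 1*(-4)) - 8)/(-67 + 39))*(-300 + 194) = (((9 + 4) - 8)/(-28))*(-106) = ((13 - 8)*(-1/28))*(-106) = (5*(-1/28))*(-106) = -5/28*(-106) = 265/14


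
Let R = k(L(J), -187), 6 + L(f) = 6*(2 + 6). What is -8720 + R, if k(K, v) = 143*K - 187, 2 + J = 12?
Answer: -2901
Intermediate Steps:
J = 10 (J = -2 + 12 = 10)
L(f) = 42 (L(f) = -6 + 6*(2 + 6) = -6 + 6*8 = -6 + 48 = 42)
k(K, v) = -187 + 143*K
R = 5819 (R = -187 + 143*42 = -187 + 6006 = 5819)
-8720 + R = -8720 + 5819 = -2901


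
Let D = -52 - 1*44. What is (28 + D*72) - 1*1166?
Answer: -8050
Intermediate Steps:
D = -96 (D = -52 - 44 = -96)
(28 + D*72) - 1*1166 = (28 - 96*72) - 1*1166 = (28 - 6912) - 1166 = -6884 - 1166 = -8050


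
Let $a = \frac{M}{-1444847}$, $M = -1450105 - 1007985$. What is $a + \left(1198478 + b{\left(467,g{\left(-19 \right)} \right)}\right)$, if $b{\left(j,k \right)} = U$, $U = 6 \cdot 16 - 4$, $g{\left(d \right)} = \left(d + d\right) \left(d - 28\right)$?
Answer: $\frac{1731752726880}{1444847} \approx 1.1986 \cdot 10^{6}$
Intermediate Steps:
$g{\left(d \right)} = 2 d \left(-28 + d\right)$
$M = -2458090$ ($M = -1450105 - 1007985 = -2458090$)
$U = 92$ ($U = 96 - 4 = 92$)
$b{\left(j,k \right)} = 92$
$a = \frac{2458090}{1444847}$ ($a = - \frac{2458090}{-1444847} = \left(-2458090\right) \left(- \frac{1}{1444847}\right) = \frac{2458090}{1444847} \approx 1.7013$)
$a + \left(1198478 + b{\left(467,g{\left(-19 \right)} \right)}\right) = \frac{2458090}{1444847} + \left(1198478 + 92\right) = \frac{2458090}{1444847} + 1198570 = \frac{1731752726880}{1444847}$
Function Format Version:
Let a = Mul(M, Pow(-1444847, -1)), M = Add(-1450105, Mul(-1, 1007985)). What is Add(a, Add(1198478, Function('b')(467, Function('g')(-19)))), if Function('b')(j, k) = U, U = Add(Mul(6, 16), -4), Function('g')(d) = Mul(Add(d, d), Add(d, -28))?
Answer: Rational(1731752726880, 1444847) ≈ 1.1986e+6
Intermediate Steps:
Function('g')(d) = Mul(2, d, Add(-28, d)) (Function('g')(d) = Mul(Mul(2, d), Add(-28, d)) = Mul(2, d, Add(-28, d)))
M = -2458090 (M = Add(-1450105, -1007985) = -2458090)
U = 92 (U = Add(96, -4) = 92)
Function('b')(j, k) = 92
a = Rational(2458090, 1444847) (a = Mul(-2458090, Pow(-1444847, -1)) = Mul(-2458090, Rational(-1, 1444847)) = Rational(2458090, 1444847) ≈ 1.7013)
Add(a, Add(1198478, Function('b')(467, Function('g')(-19)))) = Add(Rational(2458090, 1444847), Add(1198478, 92)) = Add(Rational(2458090, 1444847), 1198570) = Rational(1731752726880, 1444847)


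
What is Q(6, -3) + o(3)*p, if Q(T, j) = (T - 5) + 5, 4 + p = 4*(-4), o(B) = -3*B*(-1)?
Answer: -174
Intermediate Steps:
o(B) = 3*B
p = -20 (p = -4 + 4*(-4) = -4 - 16 = -20)
Q(T, j) = T (Q(T, j) = (-5 + T) + 5 = T)
Q(6, -3) + o(3)*p = 6 + (3*3)*(-20) = 6 + 9*(-20) = 6 - 180 = -174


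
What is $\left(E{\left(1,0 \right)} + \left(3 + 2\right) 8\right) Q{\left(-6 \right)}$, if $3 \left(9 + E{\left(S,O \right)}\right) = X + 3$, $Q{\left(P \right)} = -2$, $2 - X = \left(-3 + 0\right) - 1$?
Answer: $-68$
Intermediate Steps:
$X = 6$ ($X = 2 - \left(\left(-3 + 0\right) - 1\right) = 2 - \left(-3 - 1\right) = 2 - -4 = 2 + 4 = 6$)
$E{\left(S,O \right)} = -6$ ($E{\left(S,O \right)} = -9 + \frac{6 + 3}{3} = -9 + \frac{1}{3} \cdot 9 = -9 + 3 = -6$)
$\left(E{\left(1,0 \right)} + \left(3 + 2\right) 8\right) Q{\left(-6 \right)} = \left(-6 + \left(3 + 2\right) 8\right) \left(-2\right) = \left(-6 + 5 \cdot 8\right) \left(-2\right) = \left(-6 + 40\right) \left(-2\right) = 34 \left(-2\right) = -68$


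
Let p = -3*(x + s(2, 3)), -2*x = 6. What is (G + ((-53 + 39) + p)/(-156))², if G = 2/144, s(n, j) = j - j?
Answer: 1849/876096 ≈ 0.0021105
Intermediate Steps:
x = -3 (x = -½*6 = -3)
s(n, j) = 0
p = 9 (p = -3*(-3 + 0) = -3*(-3) = 9)
G = 1/72 (G = 2*(1/144) = 1/72 ≈ 0.013889)
(G + ((-53 + 39) + p)/(-156))² = (1/72 + ((-53 + 39) + 9)/(-156))² = (1/72 + (-14 + 9)*(-1/156))² = (1/72 - 5*(-1/156))² = (1/72 + 5/156)² = (43/936)² = 1849/876096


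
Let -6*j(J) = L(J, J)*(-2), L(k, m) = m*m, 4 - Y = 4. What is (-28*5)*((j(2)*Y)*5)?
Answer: 0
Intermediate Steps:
Y = 0 (Y = 4 - 1*4 = 4 - 4 = 0)
L(k, m) = m**2
j(J) = J**2/3 (j(J) = -J**2*(-2)/6 = -(-1)*J**2/3 = J**2/3)
(-28*5)*((j(2)*Y)*5) = (-28*5)*((((1/3)*2**2)*0)*5) = -140*((1/3)*4)*0*5 = -140*(4/3)*0*5 = -0*5 = -140*0 = 0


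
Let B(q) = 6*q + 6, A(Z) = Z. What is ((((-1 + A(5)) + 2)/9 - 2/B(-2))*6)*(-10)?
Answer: -60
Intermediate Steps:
B(q) = 6 + 6*q
((((-1 + A(5)) + 2)/9 - 2/B(-2))*6)*(-10) = ((((-1 + 5) + 2)/9 - 2/(6 + 6*(-2)))*6)*(-10) = (((4 + 2)*(⅑) - 2/(6 - 12))*6)*(-10) = ((6*(⅑) - 2/(-6))*6)*(-10) = ((⅔ - 2*(-⅙))*6)*(-10) = ((⅔ + ⅓)*6)*(-10) = (1*6)*(-10) = 6*(-10) = -60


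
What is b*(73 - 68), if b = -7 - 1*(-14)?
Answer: 35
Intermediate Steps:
b = 7 (b = -7 + 14 = 7)
b*(73 - 68) = 7*(73 - 68) = 7*5 = 35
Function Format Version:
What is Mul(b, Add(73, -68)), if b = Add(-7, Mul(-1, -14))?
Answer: 35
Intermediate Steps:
b = 7 (b = Add(-7, 14) = 7)
Mul(b, Add(73, -68)) = Mul(7, Add(73, -68)) = Mul(7, 5) = 35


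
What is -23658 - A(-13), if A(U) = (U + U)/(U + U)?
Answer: -23659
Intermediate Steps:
A(U) = 1 (A(U) = (2*U)/((2*U)) = (2*U)*(1/(2*U)) = 1)
-23658 - A(-13) = -23658 - 1*1 = -23658 - 1 = -23659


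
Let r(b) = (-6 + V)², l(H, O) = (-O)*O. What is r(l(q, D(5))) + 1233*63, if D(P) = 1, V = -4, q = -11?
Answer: 77779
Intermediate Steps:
l(H, O) = -O²
r(b) = 100 (r(b) = (-6 - 4)² = (-10)² = 100)
r(l(q, D(5))) + 1233*63 = 100 + 1233*63 = 100 + 77679 = 77779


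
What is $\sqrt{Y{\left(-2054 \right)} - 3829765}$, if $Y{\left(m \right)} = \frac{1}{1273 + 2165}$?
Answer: $\frac{i \sqrt{5029691650358}}{1146} \approx 1957.0 i$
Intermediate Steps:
$Y{\left(m \right)} = \frac{1}{3438}$
$\sqrt{Y{\left(-2054 \right)} - 3829765} = \sqrt{\frac{1}{3438} - 3829765} = \sqrt{- \frac{13166732069}{3438}} = \frac{i \sqrt{5029691650358}}{1146}$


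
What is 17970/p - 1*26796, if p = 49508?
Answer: -663299199/24754 ≈ -26796.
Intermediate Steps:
17970/p - 1*26796 = 17970/49508 - 1*26796 = 17970*(1/49508) - 26796 = 8985/24754 - 26796 = -663299199/24754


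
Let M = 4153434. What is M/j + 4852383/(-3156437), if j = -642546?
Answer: -2704655340296/338025994767 ≈ -8.0013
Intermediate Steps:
M/j + 4852383/(-3156437) = 4153434/(-642546) + 4852383/(-3156437) = 4153434*(-1/642546) + 4852383*(-1/3156437) = -692239/107091 - 4852383/3156437 = -2704655340296/338025994767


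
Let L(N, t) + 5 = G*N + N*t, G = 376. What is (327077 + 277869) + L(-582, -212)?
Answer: 509493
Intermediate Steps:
L(N, t) = -5 + 376*N + N*t (L(N, t) = -5 + (376*N + N*t) = -5 + 376*N + N*t)
(327077 + 277869) + L(-582, -212) = (327077 + 277869) + (-5 + 376*(-582) - 582*(-212)) = 604946 + (-5 - 218832 + 123384) = 604946 - 95453 = 509493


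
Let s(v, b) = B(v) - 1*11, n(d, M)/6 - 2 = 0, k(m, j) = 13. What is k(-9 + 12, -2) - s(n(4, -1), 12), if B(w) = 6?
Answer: 18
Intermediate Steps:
n(d, M) = 12 (n(d, M) = 12 + 6*0 = 12 + 0 = 12)
s(v, b) = -5 (s(v, b) = 6 - 1*11 = 6 - 11 = -5)
k(-9 + 12, -2) - s(n(4, -1), 12) = 13 - 1*(-5) = 13 + 5 = 18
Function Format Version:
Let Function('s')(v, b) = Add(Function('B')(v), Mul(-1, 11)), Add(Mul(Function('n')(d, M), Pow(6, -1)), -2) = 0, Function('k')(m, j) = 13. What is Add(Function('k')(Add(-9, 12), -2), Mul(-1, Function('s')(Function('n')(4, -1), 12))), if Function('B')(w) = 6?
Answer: 18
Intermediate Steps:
Function('n')(d, M) = 12 (Function('n')(d, M) = Add(12, Mul(6, 0)) = Add(12, 0) = 12)
Function('s')(v, b) = -5 (Function('s')(v, b) = Add(6, Mul(-1, 11)) = Add(6, -11) = -5)
Add(Function('k')(Add(-9, 12), -2), Mul(-1, Function('s')(Function('n')(4, -1), 12))) = Add(13, Mul(-1, -5)) = Add(13, 5) = 18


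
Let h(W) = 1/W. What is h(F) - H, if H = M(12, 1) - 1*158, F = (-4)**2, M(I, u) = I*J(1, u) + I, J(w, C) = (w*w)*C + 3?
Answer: 1569/16 ≈ 98.063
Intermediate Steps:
J(w, C) = 3 + C*w**2 (J(w, C) = w**2*C + 3 = C*w**2 + 3 = 3 + C*w**2)
M(I, u) = I + I*(3 + u) (M(I, u) = I*(3 + u*1**2) + I = I*(3 + u*1) + I = I*(3 + u) + I = I + I*(3 + u))
F = 16
H = -98 (H = 12*(4 + 1) - 1*158 = 12*5 - 158 = 60 - 158 = -98)
h(F) - H = 1/16 - 1*(-98) = 1/16 + 98 = 1569/16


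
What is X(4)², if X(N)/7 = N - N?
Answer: 0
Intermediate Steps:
X(N) = 0 (X(N) = 7*(N - N) = 7*0 = 0)
X(4)² = 0² = 0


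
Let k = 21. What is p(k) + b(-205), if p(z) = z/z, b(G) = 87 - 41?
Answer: 47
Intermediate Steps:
b(G) = 46
p(z) = 1
p(k) + b(-205) = 1 + 46 = 47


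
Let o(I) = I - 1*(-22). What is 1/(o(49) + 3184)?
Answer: 1/3255 ≈ 0.00030722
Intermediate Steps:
o(I) = 22 + I (o(I) = I + 22 = 22 + I)
1/(o(49) + 3184) = 1/((22 + 49) + 3184) = 1/(71 + 3184) = 1/3255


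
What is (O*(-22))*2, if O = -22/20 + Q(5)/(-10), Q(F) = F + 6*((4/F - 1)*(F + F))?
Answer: 88/5 ≈ 17.600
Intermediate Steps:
Q(F) = F + 12*F*(-1 + 4/F) (Q(F) = F + 6*((-1 + 4/F)*(2*F)) = F + 6*(2*F*(-1 + 4/F)) = F + 12*F*(-1 + 4/F))
O = -2/5 (O = -22/20 + (48 - 11*5)/(-10) = -22*1/20 + (48 - 55)*(-1/10) = -11/10 - 7*(-1/10) = -11/10 + 7/10 = -2/5 ≈ -0.40000)
(O*(-22))*2 = -2/5*(-22)*2 = (44/5)*2 = 88/5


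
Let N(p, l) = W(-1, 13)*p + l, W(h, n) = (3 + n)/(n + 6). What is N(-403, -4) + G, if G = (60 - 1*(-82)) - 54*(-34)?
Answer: 31058/19 ≈ 1634.6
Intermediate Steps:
G = 1978 (G = (60 + 82) + 1836 = 142 + 1836 = 1978)
W(h, n) = (3 + n)/(6 + n)
N(p, l) = l + 16*p/19 (N(p, l) = ((3 + 13)/(6 + 13))*p + l = (16/19)*p + l = ((1/19)*16)*p + l = 16*p/19 + l = l + 16*p/19)
N(-403, -4) + G = (-4 + (16/19)*(-403)) + 1978 = (-4 - 6448/19) + 1978 = -6524/19 + 1978 = 31058/19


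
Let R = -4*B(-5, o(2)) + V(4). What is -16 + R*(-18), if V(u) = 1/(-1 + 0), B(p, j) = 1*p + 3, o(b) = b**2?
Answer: -142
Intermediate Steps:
B(p, j) = 3 + p (B(p, j) = p + 3 = 3 + p)
V(u) = -1 (V(u) = 1/(-1) = -1)
R = 7 (R = -4*(3 - 5) - 1 = -4*(-2) - 1 = 8 - 1 = 7)
-16 + R*(-18) = -16 + 7*(-18) = -16 - 126 = -142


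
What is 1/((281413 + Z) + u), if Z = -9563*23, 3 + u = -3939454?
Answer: -1/3877993 ≈ -2.5787e-7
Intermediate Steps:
u = -3939457 (u = -3 - 3939454 = -3939457)
Z = -219949
1/((281413 + Z) + u) = 1/((281413 - 219949) - 3939457) = 1/(61464 - 3939457) = 1/(-3877993) = -1/3877993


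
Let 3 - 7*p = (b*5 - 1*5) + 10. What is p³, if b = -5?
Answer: 12167/343 ≈ 35.472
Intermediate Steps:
p = 23/7 (p = 3/7 - ((-5*5 - 1*5) + 10)/7 = 3/7 - ((-25 - 5) + 10)/7 = 3/7 - (-30 + 10)/7 = 3/7 - ⅐*(-20) = 3/7 + 20/7 = 23/7 ≈ 3.2857)
p³ = (23/7)³ = 12167/343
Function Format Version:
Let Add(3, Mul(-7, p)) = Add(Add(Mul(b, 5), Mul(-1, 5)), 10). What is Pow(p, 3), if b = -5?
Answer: Rational(12167, 343) ≈ 35.472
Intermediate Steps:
p = Rational(23, 7) (p = Add(Rational(3, 7), Mul(Rational(-1, 7), Add(Add(Mul(-5, 5), Mul(-1, 5)), 10))) = Add(Rational(3, 7), Mul(Rational(-1, 7), Add(Add(-25, -5), 10))) = Add(Rational(3, 7), Mul(Rational(-1, 7), Add(-30, 10))) = Add(Rational(3, 7), Mul(Rational(-1, 7), -20)) = Add(Rational(3, 7), Rational(20, 7)) = Rational(23, 7) ≈ 3.2857)
Pow(p, 3) = Pow(Rational(23, 7), 3) = Rational(12167, 343)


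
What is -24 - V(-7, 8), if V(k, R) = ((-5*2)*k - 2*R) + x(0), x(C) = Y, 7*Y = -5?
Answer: -541/7 ≈ -77.286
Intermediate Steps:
Y = -5/7 (Y = (⅐)*(-5) = -5/7 ≈ -0.71429)
x(C) = -5/7
V(k, R) = -5/7 - 10*k - 2*R (V(k, R) = ((-5*2)*k - 2*R) - 5/7 = (-10*k - 2*R) - 5/7 = -5/7 - 10*k - 2*R)
-24 - V(-7, 8) = -24 - (-5/7 - 10*(-7) - 2*8) = -24 - (-5/7 + 70 - 16) = -24 - 1*373/7 = -24 - 373/7 = -541/7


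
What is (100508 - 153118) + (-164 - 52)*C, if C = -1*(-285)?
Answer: -114170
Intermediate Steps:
C = 285
(100508 - 153118) + (-164 - 52)*C = (100508 - 153118) + (-164 - 52)*285 = -52610 - 216*285 = -52610 - 61560 = -114170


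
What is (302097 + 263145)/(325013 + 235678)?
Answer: 188414/186897 ≈ 1.0081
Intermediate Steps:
(302097 + 263145)/(325013 + 235678) = 565242/560691 = 565242*(1/560691) = 188414/186897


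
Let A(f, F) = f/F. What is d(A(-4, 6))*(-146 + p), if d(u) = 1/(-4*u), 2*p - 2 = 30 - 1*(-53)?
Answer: -621/16 ≈ -38.813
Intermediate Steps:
p = 85/2 (p = 1 + (30 - 1*(-53))/2 = 1 + (30 + 53)/2 = 1 + (½)*83 = 1 + 83/2 = 85/2 ≈ 42.500)
d(u) = -1/(4*u)
d(A(-4, 6))*(-146 + p) = (-1/(4*((-4/6))))*(-146 + 85/2) = -1/(4*((-4*⅙)))*(-207/2) = -1/(4*(-⅔))*(-207/2) = -¼*(-3/2)*(-207/2) = (3/8)*(-207/2) = -621/16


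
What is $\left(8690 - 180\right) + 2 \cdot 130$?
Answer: $8770$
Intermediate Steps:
$\left(8690 - 180\right) + 2 \cdot 130 = 8510 + 260 = 8770$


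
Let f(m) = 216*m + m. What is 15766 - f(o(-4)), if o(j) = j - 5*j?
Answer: 12294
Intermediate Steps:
o(j) = -4*j
f(m) = 217*m
15766 - f(o(-4)) = 15766 - 217*(-4*(-4)) = 15766 - 217*16 = 15766 - 1*3472 = 15766 - 3472 = 12294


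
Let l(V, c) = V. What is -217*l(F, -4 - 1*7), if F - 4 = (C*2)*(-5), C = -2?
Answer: -5208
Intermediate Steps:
F = 24 (F = 4 - 2*2*(-5) = 4 - 4*(-5) = 4 + 20 = 24)
-217*l(F, -4 - 1*7) = -217*24 = -5208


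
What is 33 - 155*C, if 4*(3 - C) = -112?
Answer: -4772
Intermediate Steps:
C = 31 (C = 3 - ¼*(-112) = 3 + 28 = 31)
33 - 155*C = 33 - 155*31 = 33 - 4805 = -4772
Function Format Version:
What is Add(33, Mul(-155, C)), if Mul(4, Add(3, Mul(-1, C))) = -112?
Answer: -4772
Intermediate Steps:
C = 31 (C = Add(3, Mul(Rational(-1, 4), -112)) = Add(3, 28) = 31)
Add(33, Mul(-155, C)) = Add(33, Mul(-155, 31)) = Add(33, -4805) = -4772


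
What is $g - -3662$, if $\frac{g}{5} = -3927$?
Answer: $-15973$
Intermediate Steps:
$g = -19635$ ($g = 5 \left(-3927\right) = -19635$)
$g - -3662 = -19635 - -3662 = -19635 + 3662 = -15973$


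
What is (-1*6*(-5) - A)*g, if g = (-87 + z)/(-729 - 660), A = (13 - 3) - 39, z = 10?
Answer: 4543/1389 ≈ 3.2707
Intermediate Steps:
A = -29 (A = 10 - 39 = -29)
g = 77/1389 (g = (-87 + 10)/(-729 - 660) = -77/(-1389) = -77*(-1/1389) = 77/1389 ≈ 0.055436)
(-1*6*(-5) - A)*g = (-1*6*(-5) - 1*(-29))*(77/1389) = (-6*(-5) + 29)*(77/1389) = (30 + 29)*(77/1389) = 59*(77/1389) = 4543/1389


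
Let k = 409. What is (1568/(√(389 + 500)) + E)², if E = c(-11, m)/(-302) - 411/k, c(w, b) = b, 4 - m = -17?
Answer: 5360876713880335/1937600433148 - 29727264*√889/7843393 ≈ 2653.8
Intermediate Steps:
m = 21 (m = 4 - 1*(-17) = 4 + 17 = 21)
E = -132711/123518 (E = 21/(-302) - 411/409 = 21*(-1/302) - 411*1/409 = -21/302 - 411/409 = -132711/123518 ≈ -1.0744)
(1568/(√(389 + 500)) + E)² = (1568/(√(389 + 500)) - 132711/123518)² = (1568/(√889) - 132711/123518)² = (1568*(√889/889) - 132711/123518)² = (224*√889/127 - 132711/123518)² = (-132711/123518 + 224*√889/127)²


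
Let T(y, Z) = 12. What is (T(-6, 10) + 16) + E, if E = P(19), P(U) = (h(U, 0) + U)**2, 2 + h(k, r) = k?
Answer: 1324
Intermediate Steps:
h(k, r) = -2 + k
P(U) = (-2 + 2*U)**2 (P(U) = ((-2 + U) + U)**2 = (-2 + 2*U)**2)
E = 1296 (E = 4*(-1 + 19)**2 = 4*18**2 = 4*324 = 1296)
(T(-6, 10) + 16) + E = (12 + 16) + 1296 = 28 + 1296 = 1324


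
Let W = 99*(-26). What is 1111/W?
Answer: -101/234 ≈ -0.43162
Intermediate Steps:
W = -2574
1111/W = 1111/(-2574) = 1111*(-1/2574) = -101/234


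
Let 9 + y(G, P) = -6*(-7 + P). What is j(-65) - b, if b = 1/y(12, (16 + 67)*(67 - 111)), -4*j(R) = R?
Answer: 1426421/87780 ≈ 16.250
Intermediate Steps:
j(R) = -R/4
y(G, P) = 33 - 6*P (y(G, P) = -9 - 6*(-7 + P) = -9 + (42 - 6*P) = 33 - 6*P)
b = 1/21945 (b = 1/(33 - 6*(16 + 67)*(67 - 111)) = 1/(33 - 498*(-44)) = 1/(33 - 6*(-3652)) = 1/(33 + 21912) = 1/21945 ≈ 4.5568e-5)
j(-65) - b = -¼*(-65) - 1*1/21945 = 65/4 - 1/21945 = 1426421/87780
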